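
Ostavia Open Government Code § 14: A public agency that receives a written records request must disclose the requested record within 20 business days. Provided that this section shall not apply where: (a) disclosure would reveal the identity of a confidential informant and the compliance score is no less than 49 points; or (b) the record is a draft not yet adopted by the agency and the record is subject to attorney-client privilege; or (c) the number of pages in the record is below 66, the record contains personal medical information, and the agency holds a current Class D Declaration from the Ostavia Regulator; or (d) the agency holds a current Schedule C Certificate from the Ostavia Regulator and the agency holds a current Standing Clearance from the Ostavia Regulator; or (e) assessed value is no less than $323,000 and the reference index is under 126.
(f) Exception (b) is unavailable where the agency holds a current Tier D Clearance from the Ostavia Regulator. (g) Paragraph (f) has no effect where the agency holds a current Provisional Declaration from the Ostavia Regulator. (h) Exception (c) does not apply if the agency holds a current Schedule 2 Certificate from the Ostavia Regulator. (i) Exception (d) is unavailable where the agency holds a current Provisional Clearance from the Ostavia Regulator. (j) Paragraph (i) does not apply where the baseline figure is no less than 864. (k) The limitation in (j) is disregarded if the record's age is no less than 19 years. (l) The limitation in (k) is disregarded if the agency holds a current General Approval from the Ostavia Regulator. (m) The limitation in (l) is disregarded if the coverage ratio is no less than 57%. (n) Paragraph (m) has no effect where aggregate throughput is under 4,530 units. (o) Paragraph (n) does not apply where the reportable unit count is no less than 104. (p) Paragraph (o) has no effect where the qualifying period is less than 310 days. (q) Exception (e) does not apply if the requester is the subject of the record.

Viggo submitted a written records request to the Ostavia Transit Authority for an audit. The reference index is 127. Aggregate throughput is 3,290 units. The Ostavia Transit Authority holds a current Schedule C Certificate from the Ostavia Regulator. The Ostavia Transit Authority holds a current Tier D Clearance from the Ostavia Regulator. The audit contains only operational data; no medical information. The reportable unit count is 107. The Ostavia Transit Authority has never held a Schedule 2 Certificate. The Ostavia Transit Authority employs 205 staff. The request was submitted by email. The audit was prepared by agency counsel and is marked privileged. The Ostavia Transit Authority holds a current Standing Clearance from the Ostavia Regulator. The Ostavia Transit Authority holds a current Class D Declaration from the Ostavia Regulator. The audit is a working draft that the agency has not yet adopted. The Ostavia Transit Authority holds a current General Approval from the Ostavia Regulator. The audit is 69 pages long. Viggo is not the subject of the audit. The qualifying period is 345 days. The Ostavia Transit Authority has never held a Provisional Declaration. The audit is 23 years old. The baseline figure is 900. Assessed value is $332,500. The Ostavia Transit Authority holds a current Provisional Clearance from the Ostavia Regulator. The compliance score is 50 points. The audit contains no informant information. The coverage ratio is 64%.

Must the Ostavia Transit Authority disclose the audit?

Yes — the Ostavia Transit Authority must disclose the audit.

Exception (a) does not apply: the audit contains no informant information.
Exception (b) is satisfied on its face — the audit is an unadopted draft; the audit is privileged. But: (f) operates against (b): a current Tier D Clearance is held. (g) is not engaged (the Provisional Declaration is not current), so (f) stands. (b) is therefore removed.
Exception (c) does not apply: the number of pages in the record is 69, not below 66.
Exception (d): a current Schedule C Certificate is held; a current Standing Clearance is held — every condition holds. However, paragraphs (i)–(p) must be considered: (i) is engaged — a current Provisional Clearance is held. (j) would limit (i) — the baseline figure is 900, meeting the 864 threshold — but (k) sets (j) aside: (k) operates — the record's age is 23 years, meeting the 19 years threshold. (l) would limit (k) — a current General Approval is held — but (m) sets (l) aside: (m) is triggered — the coverage ratio is 64%, meeting the 57% threshold. (n) would limit (m) — aggregate throughput is 3,290 units, under the 4,530 units limit — but (o) sets (n) aside: (o) operates — the reportable unit count is 107, meeting the 104 threshold. (p) does not operate here (the qualifying period is 345 days, not less than 310 days), so (o) stands. (d) is therefore removed.
Exception (e) requires that the reference index is under 126; but the reference index is 127, not under 126, so (e) is unavailable.
Every exception is unavailable, so the rule governs.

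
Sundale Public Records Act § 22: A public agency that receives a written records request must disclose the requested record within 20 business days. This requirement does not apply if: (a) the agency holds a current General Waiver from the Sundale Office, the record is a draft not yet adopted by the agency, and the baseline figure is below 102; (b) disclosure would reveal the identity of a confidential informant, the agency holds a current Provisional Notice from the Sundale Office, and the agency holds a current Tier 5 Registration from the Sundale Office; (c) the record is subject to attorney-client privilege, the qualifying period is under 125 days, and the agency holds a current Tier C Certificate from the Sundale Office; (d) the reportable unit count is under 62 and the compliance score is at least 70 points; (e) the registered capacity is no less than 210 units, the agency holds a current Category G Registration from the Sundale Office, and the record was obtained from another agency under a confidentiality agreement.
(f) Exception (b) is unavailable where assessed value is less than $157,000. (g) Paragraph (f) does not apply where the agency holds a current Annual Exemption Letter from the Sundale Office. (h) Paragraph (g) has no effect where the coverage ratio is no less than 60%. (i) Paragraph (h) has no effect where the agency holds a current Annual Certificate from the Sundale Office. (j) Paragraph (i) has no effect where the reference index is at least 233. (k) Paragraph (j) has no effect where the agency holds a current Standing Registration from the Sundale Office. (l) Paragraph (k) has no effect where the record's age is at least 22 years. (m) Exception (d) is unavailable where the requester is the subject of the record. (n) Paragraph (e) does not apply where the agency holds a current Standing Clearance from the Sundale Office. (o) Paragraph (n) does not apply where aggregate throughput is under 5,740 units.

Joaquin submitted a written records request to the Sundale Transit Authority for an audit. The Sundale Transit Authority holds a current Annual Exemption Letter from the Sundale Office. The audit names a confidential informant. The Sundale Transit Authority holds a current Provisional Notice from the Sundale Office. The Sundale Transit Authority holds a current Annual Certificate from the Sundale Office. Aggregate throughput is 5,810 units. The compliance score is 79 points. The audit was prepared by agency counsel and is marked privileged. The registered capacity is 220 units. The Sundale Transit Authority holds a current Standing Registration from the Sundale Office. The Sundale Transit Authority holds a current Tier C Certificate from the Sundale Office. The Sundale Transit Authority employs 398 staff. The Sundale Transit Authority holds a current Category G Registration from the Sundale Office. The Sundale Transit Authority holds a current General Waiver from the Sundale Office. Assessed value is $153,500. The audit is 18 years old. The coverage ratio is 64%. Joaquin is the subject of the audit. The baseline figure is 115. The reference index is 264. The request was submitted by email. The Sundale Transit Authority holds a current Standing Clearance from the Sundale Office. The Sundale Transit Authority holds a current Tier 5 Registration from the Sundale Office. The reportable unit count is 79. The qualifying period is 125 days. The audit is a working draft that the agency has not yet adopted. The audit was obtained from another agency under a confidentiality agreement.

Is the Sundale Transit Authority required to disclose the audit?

No — exception (b) applies; the Sundale Transit Authority is not required to disclose the audit.

Exception (a) fails — the baseline figure is 115, not below 102.
Exception (b)'s conditions are all satisfied: the audit names a confidential informant; a current Provisional Notice is held; a current Tier 5 Registration is held. As to paragraphs (f)–(l): (f) applies (assessed value is $153,500, less than the $157,000 limit), but is displaced by (g): (g) is triggered — a current Annual Exemption Letter is held. (h) operates (the coverage ratio is 64%, meeting the 60% threshold), but is overridden by (i): (i) is triggered — a current Annual Certificate is held. (j) is triggered (the reference index is 264, meeting the 233 threshold), but is set aside by (k): (k) operates against (j): a current Standing Registration is held. (l), which would lift (k), does not operate here — the record's age is 18 years, short of 22 years. So (b) applies.
Exception (c) requires that the qualifying period is under 125 days; but the qualifying period is 125 days, not under 125 days, so (c) is unavailable.
Exception (d) requires that the reportable unit count is under 62; but the reportable unit count is 79, not under 62, so (d) is unavailable.
All of (e)'s requirements are met (the registered capacity is 220 units, meeting the 210 units threshold; a current Category G Registration is held; the audit was obtained under a confidentiality agreement). Turning to paragraphs (n)–(o): (n) operates — a current Standing Clearance is held. (o), which would lift (n), does not operate here — aggregate throughput is 5,810 units, not under 5,740 units. So (e) is unavailable.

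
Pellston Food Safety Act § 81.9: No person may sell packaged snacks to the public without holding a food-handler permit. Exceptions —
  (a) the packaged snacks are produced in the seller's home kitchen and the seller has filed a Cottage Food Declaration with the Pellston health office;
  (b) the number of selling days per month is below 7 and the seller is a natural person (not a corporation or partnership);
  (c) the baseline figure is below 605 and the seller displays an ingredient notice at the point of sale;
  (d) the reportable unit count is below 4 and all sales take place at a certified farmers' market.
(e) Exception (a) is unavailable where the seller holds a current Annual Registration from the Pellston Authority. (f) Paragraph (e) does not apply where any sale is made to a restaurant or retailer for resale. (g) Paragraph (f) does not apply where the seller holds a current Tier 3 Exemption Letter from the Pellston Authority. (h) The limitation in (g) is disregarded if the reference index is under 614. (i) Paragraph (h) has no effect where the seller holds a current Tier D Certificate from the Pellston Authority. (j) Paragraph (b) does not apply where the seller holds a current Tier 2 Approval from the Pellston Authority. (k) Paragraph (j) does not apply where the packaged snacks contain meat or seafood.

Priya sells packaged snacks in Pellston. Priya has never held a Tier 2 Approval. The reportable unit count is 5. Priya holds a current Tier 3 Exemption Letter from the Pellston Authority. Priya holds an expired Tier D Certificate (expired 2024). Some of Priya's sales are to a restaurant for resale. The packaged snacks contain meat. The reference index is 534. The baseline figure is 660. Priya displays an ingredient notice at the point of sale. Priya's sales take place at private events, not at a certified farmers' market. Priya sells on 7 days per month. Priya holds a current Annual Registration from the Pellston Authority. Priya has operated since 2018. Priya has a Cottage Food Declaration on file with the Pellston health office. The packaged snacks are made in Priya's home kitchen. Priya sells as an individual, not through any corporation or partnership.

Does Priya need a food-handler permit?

No — exception (a) applies; Priya is not required to hold a food-handler permit.

All of (a)'s requirements are met (the packaged snacks are home-kitchen produced; a Cottage Food Declaration is on file). Considering the limiting provisions: (e) applies (a current Annual Registration is held), but is displaced by (f): (f) operates against (e): some sales are to a restaurant for resale. (g) is triggered (a current Tier 3 Exemption Letter is held), but is itself disapplied by (h): (h) operates against (g): the reference index is 534, under the 614 limit. (i) does not operate here (no current Tier D Certificate is held), so (h) stands. So (a) applies.
Exception (b) requires that the number of selling days per month is below 7; but the number of selling days per month is 7, not below 7, so (b) is unavailable.
Exception (c) does not apply: the baseline figure is 660, not below 605.
Exception (d) requires that the reportable unit count is below 4; but the reportable unit count is 5, not below 4, so (d) is unavailable.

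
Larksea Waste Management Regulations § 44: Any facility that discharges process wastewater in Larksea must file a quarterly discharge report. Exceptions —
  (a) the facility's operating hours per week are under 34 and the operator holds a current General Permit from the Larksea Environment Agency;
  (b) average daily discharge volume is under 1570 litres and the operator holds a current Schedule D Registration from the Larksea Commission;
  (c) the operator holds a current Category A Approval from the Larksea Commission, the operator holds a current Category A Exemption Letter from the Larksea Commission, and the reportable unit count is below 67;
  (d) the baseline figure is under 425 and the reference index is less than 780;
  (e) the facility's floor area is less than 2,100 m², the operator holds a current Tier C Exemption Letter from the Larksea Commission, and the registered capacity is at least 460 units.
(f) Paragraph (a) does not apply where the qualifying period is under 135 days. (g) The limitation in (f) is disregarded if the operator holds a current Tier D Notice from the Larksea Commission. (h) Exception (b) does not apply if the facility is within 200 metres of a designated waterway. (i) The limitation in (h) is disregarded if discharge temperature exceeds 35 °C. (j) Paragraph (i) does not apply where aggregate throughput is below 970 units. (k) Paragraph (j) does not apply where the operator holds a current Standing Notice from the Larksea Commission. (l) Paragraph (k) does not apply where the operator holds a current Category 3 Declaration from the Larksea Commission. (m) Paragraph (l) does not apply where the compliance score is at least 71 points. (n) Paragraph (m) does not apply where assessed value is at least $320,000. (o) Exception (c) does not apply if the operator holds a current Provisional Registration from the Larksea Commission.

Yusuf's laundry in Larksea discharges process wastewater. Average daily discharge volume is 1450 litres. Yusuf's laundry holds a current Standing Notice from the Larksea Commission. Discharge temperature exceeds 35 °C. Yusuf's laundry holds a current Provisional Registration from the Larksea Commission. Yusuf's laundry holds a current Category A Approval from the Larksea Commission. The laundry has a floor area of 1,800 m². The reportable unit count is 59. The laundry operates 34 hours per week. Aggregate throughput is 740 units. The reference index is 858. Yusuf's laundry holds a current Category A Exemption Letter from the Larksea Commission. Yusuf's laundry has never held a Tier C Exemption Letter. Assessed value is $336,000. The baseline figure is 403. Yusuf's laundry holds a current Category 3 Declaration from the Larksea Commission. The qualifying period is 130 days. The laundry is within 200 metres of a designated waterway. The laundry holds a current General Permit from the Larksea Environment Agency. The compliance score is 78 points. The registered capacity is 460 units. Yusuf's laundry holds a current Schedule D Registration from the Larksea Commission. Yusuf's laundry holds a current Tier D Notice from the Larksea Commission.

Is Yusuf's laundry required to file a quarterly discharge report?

Exception (a) fails — the facility's operating hours per week are 34, not under 34.
Exception (b) is satisfied on its face — average daily discharge volume is 1450 litres, under the 1570 litres limit; a current Schedule D Registration is held. However, paragraphs (h)–(n) must be considered: (h) operates against (b): the laundry is within 200 m of a designated waterway. (i) operates (discharge temperature exceeds 35 °C), but is set aside by (j): (j) operates against (i): aggregate throughput is 740 units, below the 970 units limit. (k) is engaged (a current Standing Notice is held), but is set aside by (l): (l) is engaged — a current Category 3 Declaration is held. (m) is engaged (the compliance score is 78 points, meeting the 71 points threshold), but yields to (n): (n) operates against (m): assessed value is $336,000, meeting the $320,000 threshold. (b) is therefore removed.
Exception (c)'s conditions are all satisfied: a current Category A Approval is held; a current Category A Exemption Letter is held; the reportable unit count is 59, below the 67 limit. But: (o) is triggered — a current Provisional Registration is held. Exception (c) does not apply.
Exception (d) fails — the reference index is 858, not less than 780.
Exception (e) fails — there is no Tier C Exemption Letter in force.
Every exception is unavailable, so the rule governs.

Yes — Yusuf's laundry must file a quarterly discharge report.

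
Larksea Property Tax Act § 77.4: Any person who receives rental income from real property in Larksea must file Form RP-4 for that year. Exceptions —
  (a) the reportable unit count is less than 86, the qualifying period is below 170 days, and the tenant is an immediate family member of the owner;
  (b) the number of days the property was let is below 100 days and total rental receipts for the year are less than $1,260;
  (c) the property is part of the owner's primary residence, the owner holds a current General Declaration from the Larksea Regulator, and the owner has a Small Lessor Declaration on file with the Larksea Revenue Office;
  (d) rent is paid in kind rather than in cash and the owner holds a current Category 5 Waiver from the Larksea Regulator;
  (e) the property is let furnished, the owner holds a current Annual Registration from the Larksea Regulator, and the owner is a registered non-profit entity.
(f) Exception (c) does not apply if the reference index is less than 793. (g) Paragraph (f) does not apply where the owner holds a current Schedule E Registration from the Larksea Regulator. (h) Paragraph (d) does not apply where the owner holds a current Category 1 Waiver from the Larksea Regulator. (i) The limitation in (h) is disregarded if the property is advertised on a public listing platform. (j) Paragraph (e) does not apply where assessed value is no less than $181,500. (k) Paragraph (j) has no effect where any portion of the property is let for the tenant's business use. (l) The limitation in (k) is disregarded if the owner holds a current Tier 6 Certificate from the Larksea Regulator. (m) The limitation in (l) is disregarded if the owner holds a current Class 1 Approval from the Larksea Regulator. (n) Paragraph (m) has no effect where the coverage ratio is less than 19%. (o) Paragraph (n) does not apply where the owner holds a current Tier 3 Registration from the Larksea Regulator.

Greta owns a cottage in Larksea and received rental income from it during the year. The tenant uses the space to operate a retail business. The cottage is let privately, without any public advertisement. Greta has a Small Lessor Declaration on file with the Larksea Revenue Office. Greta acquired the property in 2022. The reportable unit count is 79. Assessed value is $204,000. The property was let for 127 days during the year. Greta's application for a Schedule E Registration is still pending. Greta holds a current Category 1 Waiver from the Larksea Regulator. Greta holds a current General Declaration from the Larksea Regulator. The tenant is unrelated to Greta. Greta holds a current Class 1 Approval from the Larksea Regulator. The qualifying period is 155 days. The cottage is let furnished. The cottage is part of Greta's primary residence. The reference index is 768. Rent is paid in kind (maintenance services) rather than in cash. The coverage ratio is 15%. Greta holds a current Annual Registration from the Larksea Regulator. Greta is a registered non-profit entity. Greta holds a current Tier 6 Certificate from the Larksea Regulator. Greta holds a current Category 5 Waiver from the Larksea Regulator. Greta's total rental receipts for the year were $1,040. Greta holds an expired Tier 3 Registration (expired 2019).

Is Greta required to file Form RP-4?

Exception (a) does not apply: the tenant is unrelated to the owner.
Exception (b) fails — the number of days the property was let is 127 days, not below 100 days.
Exception (c)'s conditions are all satisfied: the cottage is part of the primary residence; a current General Declaration is held; a Small Lessor Declaration is on file. But applying paragraphs (f)–(g): (f) is triggered — the reference index is 768, less than the 793 limit. (g) is inapplicable (no current Schedule E Registration is held), so (f) stands. So (c) is unavailable.
Exception (d): rent is paid in kind; a current Category 5 Waiver is held — every condition holds. However, paragraphs (h)–(i) must be considered: (h) applies — a current Category 1 Waiver is held. (i), which would lift (h), is inapplicable — the property is let privately without advertisement. (d) is therefore removed.
Exception (e) is satisfied on its face — the property is let furnished; a current Annual Registration is held; Greta is a registered non-profit. But: (j) operates against (e): assessed value is $204,000, meeting the $181,500 threshold. (k) applies (the space is let for business use), but is displaced by (l): (l) is engaged — a current Tier 6 Certificate is held. (m) is engaged (a current Class 1 Approval is held), but is overridden by (n): (n) applies — the coverage ratio is 15%, less than the 19% limit. (o) does not operate here (no current Tier 3 Registration is held), so (n) stands. (e) is therefore removed.
Every exception is unavailable, so the rule governs.

Yes — Greta must file Form RP-4.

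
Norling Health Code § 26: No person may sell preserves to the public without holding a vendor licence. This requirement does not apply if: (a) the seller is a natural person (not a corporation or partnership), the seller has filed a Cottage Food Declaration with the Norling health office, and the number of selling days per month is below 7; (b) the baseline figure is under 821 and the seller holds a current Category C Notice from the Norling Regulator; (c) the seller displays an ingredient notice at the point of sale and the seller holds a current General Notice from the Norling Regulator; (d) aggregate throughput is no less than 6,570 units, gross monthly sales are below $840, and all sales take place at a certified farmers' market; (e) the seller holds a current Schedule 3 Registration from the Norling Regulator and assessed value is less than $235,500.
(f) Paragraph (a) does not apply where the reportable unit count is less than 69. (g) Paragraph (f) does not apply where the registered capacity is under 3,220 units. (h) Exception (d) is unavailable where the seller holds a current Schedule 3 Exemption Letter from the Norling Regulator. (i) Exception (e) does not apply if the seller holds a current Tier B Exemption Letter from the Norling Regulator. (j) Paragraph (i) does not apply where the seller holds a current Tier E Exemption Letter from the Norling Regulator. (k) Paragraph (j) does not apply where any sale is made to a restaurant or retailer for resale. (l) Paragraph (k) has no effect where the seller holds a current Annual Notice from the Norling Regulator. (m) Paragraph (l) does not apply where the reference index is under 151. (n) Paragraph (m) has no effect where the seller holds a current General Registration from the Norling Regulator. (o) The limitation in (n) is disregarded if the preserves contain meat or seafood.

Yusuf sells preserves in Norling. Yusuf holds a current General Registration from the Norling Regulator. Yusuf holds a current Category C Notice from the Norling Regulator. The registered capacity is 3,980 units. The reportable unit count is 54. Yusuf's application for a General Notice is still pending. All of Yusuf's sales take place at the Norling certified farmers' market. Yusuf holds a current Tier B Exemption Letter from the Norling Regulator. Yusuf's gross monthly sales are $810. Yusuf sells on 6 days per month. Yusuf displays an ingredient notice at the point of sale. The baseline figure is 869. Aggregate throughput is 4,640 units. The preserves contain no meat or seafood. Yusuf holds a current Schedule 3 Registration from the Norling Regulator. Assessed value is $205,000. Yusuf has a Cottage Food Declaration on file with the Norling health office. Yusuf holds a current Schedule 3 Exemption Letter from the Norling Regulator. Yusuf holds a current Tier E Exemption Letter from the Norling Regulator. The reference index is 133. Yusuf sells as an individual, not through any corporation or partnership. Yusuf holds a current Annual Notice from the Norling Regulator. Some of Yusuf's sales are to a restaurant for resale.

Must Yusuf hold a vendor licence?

All of (a)'s requirements are met (the seller is a natural person; a Cottage Food Declaration is on file; the number of selling days per month is 6, below the 7 limit). Turning to paragraphs (f)–(g): (f) operates against (a): the reportable unit count is 54, less than the 69 limit. (g), which would lift (f), does not operate here — the registered capacity is 3,980 units, not under 3,220 units. Exception (a) does not apply.
Exception (b) requires that the baseline figure is under 821; but the baseline figure is 869, not under 821, so (b) is unavailable.
Exception (c) does not apply: no current General Notice is held.
Exception (d) fails — aggregate throughput is 4,640 units, short of 6,570 units.
Exception (e) is satisfied on its face — a current Schedule 3 Registration is held; assessed value is $205,000, less than the $235,500 limit. Applying paragraphs (i)–(o): (i) would limit (e) — a current Tier B Exemption Letter is held — but (j) sets (i) aside: (j) applies — a current Tier E Exemption Letter is held. (k) is triggered (some sales are to a restaurant for resale), but yields to (l): (l) operates against (k): a current Annual Notice is held. (m) is engaged (the reference index is 133, under the 151 limit), but is itself disapplied by (n): (n) operates against (m): a current General Registration is held. (o) does not operate here (the preserves contain no meat or seafood), so (n) stands. Exception (e) stands.

No — exception (e) applies; Yusuf is not required to hold a vendor licence.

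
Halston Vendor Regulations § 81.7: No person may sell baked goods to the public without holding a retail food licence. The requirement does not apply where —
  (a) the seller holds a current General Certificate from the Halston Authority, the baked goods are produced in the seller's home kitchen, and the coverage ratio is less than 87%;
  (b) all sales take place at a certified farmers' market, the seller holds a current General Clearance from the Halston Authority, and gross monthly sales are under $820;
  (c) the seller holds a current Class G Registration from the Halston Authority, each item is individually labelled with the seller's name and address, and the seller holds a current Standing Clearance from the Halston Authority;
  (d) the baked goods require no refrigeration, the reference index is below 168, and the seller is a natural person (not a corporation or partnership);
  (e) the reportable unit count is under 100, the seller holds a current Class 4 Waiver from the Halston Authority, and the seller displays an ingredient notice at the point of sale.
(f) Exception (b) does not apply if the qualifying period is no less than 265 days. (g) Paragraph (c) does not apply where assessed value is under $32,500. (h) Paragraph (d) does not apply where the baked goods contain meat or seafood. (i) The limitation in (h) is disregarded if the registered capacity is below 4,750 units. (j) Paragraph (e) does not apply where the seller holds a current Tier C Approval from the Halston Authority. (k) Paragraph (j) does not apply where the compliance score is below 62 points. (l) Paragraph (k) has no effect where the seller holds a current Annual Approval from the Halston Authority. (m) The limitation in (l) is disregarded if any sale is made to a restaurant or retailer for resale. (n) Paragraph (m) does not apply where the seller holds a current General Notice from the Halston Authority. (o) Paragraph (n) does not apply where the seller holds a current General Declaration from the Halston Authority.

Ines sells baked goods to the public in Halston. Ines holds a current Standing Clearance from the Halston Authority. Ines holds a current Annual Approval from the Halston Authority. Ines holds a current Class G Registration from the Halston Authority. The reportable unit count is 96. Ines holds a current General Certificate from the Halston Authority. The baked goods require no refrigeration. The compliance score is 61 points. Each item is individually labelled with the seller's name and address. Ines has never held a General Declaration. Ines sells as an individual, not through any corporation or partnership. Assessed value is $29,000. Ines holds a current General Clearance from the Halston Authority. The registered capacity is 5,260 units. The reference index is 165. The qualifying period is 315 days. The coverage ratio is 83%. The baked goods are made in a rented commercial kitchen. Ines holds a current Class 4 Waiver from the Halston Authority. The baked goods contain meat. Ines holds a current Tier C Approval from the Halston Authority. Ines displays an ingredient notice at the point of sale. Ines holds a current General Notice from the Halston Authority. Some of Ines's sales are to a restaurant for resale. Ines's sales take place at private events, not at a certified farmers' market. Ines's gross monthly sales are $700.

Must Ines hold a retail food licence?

Exception (a) requires that the baked goods are produced in the seller's home kitchen; but the baked goods are made in a commercial kitchen, not a home kitchen, so (a) is unavailable.
Exception (b) requires that all sales take place at a certified farmers' market; but sales are at private events, not a certified farmers' market, so (b) is unavailable.
Exception (c)'s conditions are all satisfied: a current Class G Registration is held; items are individually labelled; a current Standing Clearance is held. But applying paragraph (g): (g) is engaged — assessed value is $29,000, under the $32,500 limit. (c) is therefore removed.
All of (d)'s requirements are met (the baked goods are shelf-stable; the reference index is 165, below the 168 limit; the seller is a natural person). But: (h) operates against (d): the baked goods contain meat. (i), which would lift (h), is not engaged — the registered capacity is 5,260 units, not below 4,750 units. So (d) is unavailable.
Exception (e): the reportable unit count is 96, under the 100 limit; a current Class 4 Waiver is held; an ingredient notice is displayed — every condition holds. But applying paragraphs (j)–(o): (j) operates against (e): a current Tier C Approval is held. (k) would limit (j) — the compliance score is 61 points, below the 62 points limit — but (l) sets (k) aside: (l) operates against (k): a current Annual Approval is held. (m) would limit (l) — some sales are to a restaurant for resale — but (n) sets (m) aside: (n) operates — a current General Notice is held. (o), which would lift (n), is inapplicable — the General Declaration is not current. Exception (e) does not apply.
No exception displaces § 81.7.

Yes — Ines must hold a retail food licence.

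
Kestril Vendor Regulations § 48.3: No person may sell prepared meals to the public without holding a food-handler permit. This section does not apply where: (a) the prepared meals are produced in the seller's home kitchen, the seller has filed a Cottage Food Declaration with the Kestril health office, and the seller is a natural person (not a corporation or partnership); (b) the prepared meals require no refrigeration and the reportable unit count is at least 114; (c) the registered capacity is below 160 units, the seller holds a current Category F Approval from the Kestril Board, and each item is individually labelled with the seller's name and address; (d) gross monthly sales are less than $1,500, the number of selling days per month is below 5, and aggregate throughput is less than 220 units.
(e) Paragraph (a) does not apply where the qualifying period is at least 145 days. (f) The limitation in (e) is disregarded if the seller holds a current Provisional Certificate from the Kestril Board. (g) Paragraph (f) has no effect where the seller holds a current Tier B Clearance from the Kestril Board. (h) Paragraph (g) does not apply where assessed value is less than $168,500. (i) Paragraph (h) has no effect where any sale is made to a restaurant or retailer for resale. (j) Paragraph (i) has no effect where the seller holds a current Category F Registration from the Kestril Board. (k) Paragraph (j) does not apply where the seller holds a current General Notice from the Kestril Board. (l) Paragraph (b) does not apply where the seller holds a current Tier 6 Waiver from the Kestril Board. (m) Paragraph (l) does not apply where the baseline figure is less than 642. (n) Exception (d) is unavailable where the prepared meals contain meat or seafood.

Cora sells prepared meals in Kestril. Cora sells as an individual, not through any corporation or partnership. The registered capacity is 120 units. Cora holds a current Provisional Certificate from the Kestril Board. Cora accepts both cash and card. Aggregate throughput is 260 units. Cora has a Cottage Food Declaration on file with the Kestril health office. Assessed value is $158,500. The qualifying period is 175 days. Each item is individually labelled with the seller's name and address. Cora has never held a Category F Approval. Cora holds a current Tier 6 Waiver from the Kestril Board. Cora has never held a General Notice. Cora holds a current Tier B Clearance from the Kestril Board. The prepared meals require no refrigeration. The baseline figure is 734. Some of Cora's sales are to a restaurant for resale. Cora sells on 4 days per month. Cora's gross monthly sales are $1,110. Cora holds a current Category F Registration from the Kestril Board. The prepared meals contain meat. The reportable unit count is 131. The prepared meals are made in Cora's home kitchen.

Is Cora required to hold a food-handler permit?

No — exception (a) applies; Cora is not required to hold a food-handler permit.

Exception (a): the prepared meals are home-kitchen produced; a Cottage Food Declaration is on file; the seller is a natural person — every condition holds. Applying paragraphs (e)–(k): (e) would limit (a) — the qualifying period is 175 days, meeting the 145 days threshold — but (f) sets (e) aside: (f) operates against (e): a current Provisional Certificate is held. (g) would limit (f) — a current Tier B Clearance is held — but (h) sets (g) aside: (h) applies — assessed value is $158,500, less than the $168,500 limit. (i) would limit (h) — some sales are to a restaurant for resale — but (j) sets (i) aside: (j) is engaged — a current Category F Registration is held. (k), which would lift (j), is not engaged — no current General Notice is held. So (a) applies.
All of (b)'s requirements are met (the prepared meals are shelf-stable; the reportable unit count is 131, meeting the 114 threshold). Turning to paragraphs (l)–(m): (l) is triggered — a current Tier 6 Waiver is held. (m) is not triggered (the baseline figure is 734, not less than 642), so (l) stands. (b) is therefore removed.
Exception (c) requires that the seller holds a current Category F Approval from the Kestril Board; but there is no Category F Approval in force, so (c) is unavailable.
Exception (d) fails — aggregate throughput is 260 units, not less than 220 units.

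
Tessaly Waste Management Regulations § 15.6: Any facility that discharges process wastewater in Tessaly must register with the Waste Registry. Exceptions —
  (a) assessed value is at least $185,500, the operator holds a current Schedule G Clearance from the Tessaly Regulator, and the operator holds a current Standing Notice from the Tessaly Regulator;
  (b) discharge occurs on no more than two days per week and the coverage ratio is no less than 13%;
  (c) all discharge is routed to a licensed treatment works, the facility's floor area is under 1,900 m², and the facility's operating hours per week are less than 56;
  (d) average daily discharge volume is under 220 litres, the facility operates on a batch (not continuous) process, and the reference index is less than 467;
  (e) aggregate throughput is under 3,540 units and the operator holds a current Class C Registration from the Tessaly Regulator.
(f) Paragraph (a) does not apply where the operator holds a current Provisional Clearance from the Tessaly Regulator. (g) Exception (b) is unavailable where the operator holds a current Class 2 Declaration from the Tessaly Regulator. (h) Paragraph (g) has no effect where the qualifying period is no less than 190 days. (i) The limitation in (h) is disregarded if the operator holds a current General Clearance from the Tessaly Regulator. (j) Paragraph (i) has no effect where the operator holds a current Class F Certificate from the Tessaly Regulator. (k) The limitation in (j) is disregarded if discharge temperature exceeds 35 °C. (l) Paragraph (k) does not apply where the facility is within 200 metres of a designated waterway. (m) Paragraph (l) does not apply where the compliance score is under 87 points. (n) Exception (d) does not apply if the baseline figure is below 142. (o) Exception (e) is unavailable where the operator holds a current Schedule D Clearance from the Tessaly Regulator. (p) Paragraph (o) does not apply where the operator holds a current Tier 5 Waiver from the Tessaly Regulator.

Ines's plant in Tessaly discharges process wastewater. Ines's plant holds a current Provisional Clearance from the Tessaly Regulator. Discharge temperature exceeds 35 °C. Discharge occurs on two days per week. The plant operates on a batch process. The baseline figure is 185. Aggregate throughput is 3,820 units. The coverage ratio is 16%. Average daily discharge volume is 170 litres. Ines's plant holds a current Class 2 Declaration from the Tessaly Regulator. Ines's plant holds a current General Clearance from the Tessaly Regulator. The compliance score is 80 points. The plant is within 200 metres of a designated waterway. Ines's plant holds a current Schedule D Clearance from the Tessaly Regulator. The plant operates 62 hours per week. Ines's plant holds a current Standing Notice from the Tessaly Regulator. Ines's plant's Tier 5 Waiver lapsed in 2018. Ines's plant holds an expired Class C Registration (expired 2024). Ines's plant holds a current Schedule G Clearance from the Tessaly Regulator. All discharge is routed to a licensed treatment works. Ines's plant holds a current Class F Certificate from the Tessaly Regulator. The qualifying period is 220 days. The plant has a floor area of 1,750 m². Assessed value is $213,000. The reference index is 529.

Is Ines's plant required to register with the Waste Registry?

Yes — Ines's plant must register with the Waste Registry.

Exception (a) is satisfied on its face — assessed value is $213,000, meeting the $185,500 threshold; a current Schedule G Clearance is held; a current Standing Notice is held. However, paragraph (f) must be considered: (f) is triggered — a current Provisional Clearance is held. Exception (a) does not apply.
Exception (b) is satisfied on its face — discharge occurs on no more than two days per week; the coverage ratio is 16%, meeting the 13% threshold. Turning to paragraphs (g)–(m): (g) operates against (b): a current Class 2 Declaration is held. (h) would limit (g) — the qualifying period is 220 days, meeting the 190 days threshold — but (i) sets (h) aside: (i) operates — a current General Clearance is held. (j) would limit (i) — a current Class F Certificate is held — but (k) sets (j) aside: (k) operates against (j): discharge temperature exceeds 35 °C. (l) operates (the plant is within 200 m of a designated waterway), but yields to (m): (m) operates — the compliance score is 80 points, under the 87 points limit. (b) is therefore removed.
Exception (c) does not apply: the facility's operating hours per week are 62, not less than 56.
Exception (d) fails — the reference index is 529, not less than 467.
Exception (e) requires that aggregate throughput is under 3,540 units; but aggregate throughput is 3,820 units, not under 3,540 units, so (e) is unavailable.
None of the exceptions is available; § 15.6 applies in full.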